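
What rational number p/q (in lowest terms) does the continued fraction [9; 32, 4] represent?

1165/129

a_0 = 9: 9/1
a_1 = 32: 289/32
a_2 = 4: 1165/129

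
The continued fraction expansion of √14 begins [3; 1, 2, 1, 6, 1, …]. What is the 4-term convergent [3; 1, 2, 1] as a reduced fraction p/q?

Start with 1.
2 + 1/(1/1) = 2 + 1/1 = 3/1
1 + 1/(3/1) = 1 + 1/3 = 4/3
3 + 1/(4/3) = 3 + 3/4 = 15/4

15/4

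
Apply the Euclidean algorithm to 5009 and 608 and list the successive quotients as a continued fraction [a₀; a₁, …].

5009 ÷ 608 → quotient 8, remainder 145
608 ÷ 145 → quotient 4, remainder 28
145 ÷ 28 → quotient 5, remainder 5
28 ÷ 5 → quotient 5, remainder 3
5 ÷ 3 → quotient 1, remainder 2
3 ÷ 2 → quotient 1, remainder 1
2 ÷ 1 → quotient 2, remainder 0

[8; 4, 5, 5, 1, 1, 2]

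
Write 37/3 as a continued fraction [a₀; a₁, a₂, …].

[12; 3]

⌊37/3⌋ = 12, remainder 1
⌊3/1⌋ = 3, remainder 0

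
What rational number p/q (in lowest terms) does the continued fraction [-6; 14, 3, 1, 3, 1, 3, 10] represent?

a_0 = -6: -6/1
a_1 = 14: -83/14
a_2 = 3: -255/43
a_3 = 1: -338/57
a_4 = 3: -1269/214
a_5 = 1: -1607/271
a_6 = 3: -6090/1027
a_7 = 10: -62507/10541

-62507/10541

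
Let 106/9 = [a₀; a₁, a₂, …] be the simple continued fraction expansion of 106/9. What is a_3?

106 ÷ 9 → quotient 11, remainder 7
9 ÷ 7 → quotient 1, remainder 2
7 ÷ 2 → quotient 3, remainder 1
2 ÷ 1 → quotient 2, remainder 0

2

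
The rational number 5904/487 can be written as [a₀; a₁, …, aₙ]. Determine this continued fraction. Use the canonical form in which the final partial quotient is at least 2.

Repeatedly divide and take the remainder:
5904 = 12·487 + 60, so a_0 = 12
487 = 8·60 + 7, so a_1 = 8
60 = 8·7 + 4, so a_2 = 8
7 = 1·4 + 3, so a_3 = 1
4 = 1·3 + 1, so a_4 = 1
3 = 3·1 + 0, so a_5 = 3

[12; 8, 8, 1, 1, 3]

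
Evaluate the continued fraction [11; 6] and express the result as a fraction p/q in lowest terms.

67/6

a_0 = 11: 11/1
a_1 = 6: 67/6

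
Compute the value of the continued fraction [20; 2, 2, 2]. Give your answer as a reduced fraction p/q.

245/12

a_0 = 20: 20/1
a_1 = 2: 41/2
a_2 = 2: 102/5
a_3 = 2: 245/12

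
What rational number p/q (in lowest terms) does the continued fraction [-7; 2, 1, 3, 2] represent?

Start with 2.
3 + 1/(2/1) = 3 + 1/2 = 7/2
1 + 1/(7/2) = 1 + 2/7 = 9/7
2 + 1/(9/7) = 2 + 7/9 = 25/9
-7 + 1/(25/9) = -7 + 9/25 = -166/25

-166/25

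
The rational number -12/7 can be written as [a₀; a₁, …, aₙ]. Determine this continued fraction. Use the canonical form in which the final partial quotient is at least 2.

Apply division with remainder until the remainder is 0:
-12 = -2·7 + 2, so a_0 = -2
7 = 3·2 + 1, so a_1 = 3
2 = 2·1 + 0, so a_2 = 2

[-2; 3, 2]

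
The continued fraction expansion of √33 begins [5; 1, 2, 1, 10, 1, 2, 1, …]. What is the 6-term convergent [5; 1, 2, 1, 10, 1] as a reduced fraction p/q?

Starting at the tail and folding back:
Start with 1.
10 + 1/(1/1) = 10 + 1/1 = 11/1
1 + 1/(11/1) = 1 + 1/11 = 12/11
2 + 1/(12/11) = 2 + 11/12 = 35/12
1 + 1/(35/12) = 1 + 12/35 = 47/35
5 + 1/(47/35) = 5 + 35/47 = 270/47

270/47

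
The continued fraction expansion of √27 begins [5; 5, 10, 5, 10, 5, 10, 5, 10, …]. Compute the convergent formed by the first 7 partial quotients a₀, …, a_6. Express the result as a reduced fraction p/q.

716035/137801

a_0 = 5: 5/1
a_1 = 5: 26/5
a_2 = 10: 265/51
a_3 = 5: 1351/260
a_4 = 10: 13775/2651
a_5 = 5: 70226/13515
a_6 = 10: 716035/137801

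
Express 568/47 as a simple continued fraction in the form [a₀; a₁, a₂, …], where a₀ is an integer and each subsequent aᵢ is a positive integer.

[12; 11, 1, 3]

Apply division with remainder until the remainder is 0:
568 ÷ 47 → quotient 12, remainder 4
47 ÷ 4 → quotient 11, remainder 3
4 ÷ 3 → quotient 1, remainder 1
3 ÷ 1 → quotient 3, remainder 0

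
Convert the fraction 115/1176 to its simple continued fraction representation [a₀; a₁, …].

[0; 10, 4, 2, 2, 1, 3]

⌊115/1176⌋ = 0, remainder 115
⌊1176/115⌋ = 10, remainder 26
⌊115/26⌋ = 4, remainder 11
⌊26/11⌋ = 2, remainder 4
⌊11/4⌋ = 2, remainder 3
⌊4/3⌋ = 1, remainder 1
⌊3/1⌋ = 3, remainder 0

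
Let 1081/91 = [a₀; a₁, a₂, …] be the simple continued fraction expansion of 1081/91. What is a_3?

3

1081 ÷ 91 → quotient 11, remainder 80
91 ÷ 80 → quotient 1, remainder 11
80 ÷ 11 → quotient 7, remainder 3
11 ÷ 3 → quotient 3, remainder 2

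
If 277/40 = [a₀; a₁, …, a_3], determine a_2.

12

Apply division with remainder until the remainder is 0:
277 = 6·40 + 37, so a_0 = 6
40 = 1·37 + 3, so a_1 = 1
37 = 12·3 + 1, so a_2 = 12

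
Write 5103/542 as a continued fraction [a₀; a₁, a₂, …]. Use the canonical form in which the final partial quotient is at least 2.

[9; 2, 2, 2, 4, 10]

Apply division with remainder until the remainder is 0:
5103 ÷ 542 → quotient 9, remainder 225
542 ÷ 225 → quotient 2, remainder 92
225 ÷ 92 → quotient 2, remainder 41
92 ÷ 41 → quotient 2, remainder 10
41 ÷ 10 → quotient 4, remainder 1
10 ÷ 1 → quotient 10, remainder 0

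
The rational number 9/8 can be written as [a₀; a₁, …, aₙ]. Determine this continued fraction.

[1; 8]

Run the Euclidean algorithm, recording each quotient:
⌊9/8⌋ = 1, remainder 1
⌊8/1⌋ = 8, remainder 0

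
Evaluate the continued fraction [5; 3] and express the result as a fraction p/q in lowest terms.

Start with 3.
5 + 1/(3/1) = 5 + 1/3 = 16/3

16/3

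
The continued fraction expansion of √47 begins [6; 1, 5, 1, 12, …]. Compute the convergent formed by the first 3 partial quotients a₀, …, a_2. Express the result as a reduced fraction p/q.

a_0 = 6: 6/1
a_1 = 1: 7/1
a_2 = 5: 41/6

41/6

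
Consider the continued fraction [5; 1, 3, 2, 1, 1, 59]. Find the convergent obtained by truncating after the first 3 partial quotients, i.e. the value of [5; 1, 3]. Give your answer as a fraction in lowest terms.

23/4

Start with 3.
1 + 1/(3/1) = 1 + 1/3 = 4/3
5 + 1/(4/3) = 5 + 3/4 = 23/4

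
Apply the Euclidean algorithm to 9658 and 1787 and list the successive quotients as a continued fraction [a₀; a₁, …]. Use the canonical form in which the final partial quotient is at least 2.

[5; 2, 2, 8, 3, 6, 2]

Run the Euclidean algorithm, recording each quotient:
⌊9658/1787⌋ = 5, remainder 723
⌊1787/723⌋ = 2, remainder 341
⌊723/341⌋ = 2, remainder 41
⌊341/41⌋ = 8, remainder 13
⌊41/13⌋ = 3, remainder 2
⌊13/2⌋ = 6, remainder 1
⌊2/1⌋ = 2, remainder 0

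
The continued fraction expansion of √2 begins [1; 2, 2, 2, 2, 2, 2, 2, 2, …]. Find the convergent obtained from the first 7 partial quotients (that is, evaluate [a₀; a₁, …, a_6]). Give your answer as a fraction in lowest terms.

Start with 2.
2 + 1/(2/1) = 2 + 1/2 = 5/2
2 + 1/(5/2) = 2 + 2/5 = 12/5
2 + 1/(12/5) = 2 + 5/12 = 29/12
2 + 1/(29/12) = 2 + 12/29 = 70/29
2 + 1/(70/29) = 2 + 29/70 = 169/70
1 + 1/(169/70) = 1 + 70/169 = 239/169

239/169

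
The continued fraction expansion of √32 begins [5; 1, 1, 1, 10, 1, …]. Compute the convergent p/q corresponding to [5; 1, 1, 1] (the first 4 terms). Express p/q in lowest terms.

17/3

a_0 = 5: 5/1
a_1 = 1: 6/1
a_2 = 1: 11/2
a_3 = 1: 17/3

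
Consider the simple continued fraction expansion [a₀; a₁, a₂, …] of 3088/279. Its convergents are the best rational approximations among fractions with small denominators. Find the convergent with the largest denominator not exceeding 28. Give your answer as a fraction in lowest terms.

166/15

List convergents until the denominator exceeds the bound:
a_0 = 11: 11/1  (≤ bound)
a_1 = 14: 155/14  (≤ bound)
a_2 = 1: 166/15  (≤ bound)
a_3 = 2: 487/44  (> 28, stop)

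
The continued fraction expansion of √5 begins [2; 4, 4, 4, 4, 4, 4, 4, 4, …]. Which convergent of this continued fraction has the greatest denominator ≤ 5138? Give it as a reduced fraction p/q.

2889/1292

a_0 = 2: 2/1  (≤ bound)
a_1 = 4: 9/4  (≤ bound)
a_2 = 4: 38/17  (≤ bound)
a_3 = 4: 161/72  (≤ bound)
a_4 = 4: 682/305  (≤ bound)
a_5 = 4: 2889/1292  (≤ bound)
a_6 = 4: 12238/5473  (> 5138, stop)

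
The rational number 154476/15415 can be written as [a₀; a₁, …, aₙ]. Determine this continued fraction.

154476 ÷ 15415 → quotient 10, remainder 326
15415 ÷ 326 → quotient 47, remainder 93
326 ÷ 93 → quotient 3, remainder 47
93 ÷ 47 → quotient 1, remainder 46
47 ÷ 46 → quotient 1, remainder 1
46 ÷ 1 → quotient 46, remainder 0

[10; 47, 3, 1, 1, 46]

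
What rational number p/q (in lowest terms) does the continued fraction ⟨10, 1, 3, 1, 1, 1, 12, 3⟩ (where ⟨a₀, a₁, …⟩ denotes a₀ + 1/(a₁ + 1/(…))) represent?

5878/545

Start with 3.
12 + 1/(3/1) = 12 + 1/3 = 37/3
1 + 1/(37/3) = 1 + 3/37 = 40/37
1 + 1/(40/37) = 1 + 37/40 = 77/40
1 + 1/(77/40) = 1 + 40/77 = 117/77
3 + 1/(117/77) = 3 + 77/117 = 428/117
1 + 1/(428/117) = 1 + 117/428 = 545/428
10 + 1/(545/428) = 10 + 428/545 = 5878/545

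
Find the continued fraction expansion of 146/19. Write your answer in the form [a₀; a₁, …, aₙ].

146 = 7·19 + 13, so a_0 = 7
19 = 1·13 + 6, so a_1 = 1
13 = 2·6 + 1, so a_2 = 2
6 = 6·1 + 0, so a_3 = 6

[7; 1, 2, 6]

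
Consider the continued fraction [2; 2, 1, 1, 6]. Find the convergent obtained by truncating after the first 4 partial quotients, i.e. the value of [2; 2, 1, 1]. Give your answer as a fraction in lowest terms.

a_0 = 2: 2/1
a_1 = 2: 5/2
a_2 = 1: 7/3
a_3 = 1: 12/5

12/5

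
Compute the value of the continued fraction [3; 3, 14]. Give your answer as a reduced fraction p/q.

Starting at the tail and folding back:
Start with 14.
3 + 1/(14/1) = 3 + 1/14 = 43/14
3 + 1/(43/14) = 3 + 14/43 = 143/43

143/43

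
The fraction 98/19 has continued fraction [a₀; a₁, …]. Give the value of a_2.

98 = 5·19 + 3, so a_0 = 5
19 = 6·3 + 1, so a_1 = 6
3 = 3·1 + 0, so a_2 = 3

3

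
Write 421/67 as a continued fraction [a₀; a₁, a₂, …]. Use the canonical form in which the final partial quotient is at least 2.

[6; 3, 1, 1, 9]

⌊421/67⌋ = 6, remainder 19
⌊67/19⌋ = 3, remainder 10
⌊19/10⌋ = 1, remainder 9
⌊10/9⌋ = 1, remainder 1
⌊9/1⌋ = 9, remainder 0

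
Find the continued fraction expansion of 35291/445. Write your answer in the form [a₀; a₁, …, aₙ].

35291 = 79·445 + 136, so a_0 = 79
445 = 3·136 + 37, so a_1 = 3
136 = 3·37 + 25, so a_2 = 3
37 = 1·25 + 12, so a_3 = 1
25 = 2·12 + 1, so a_4 = 2
12 = 12·1 + 0, so a_5 = 12

[79; 3, 3, 1, 2, 12]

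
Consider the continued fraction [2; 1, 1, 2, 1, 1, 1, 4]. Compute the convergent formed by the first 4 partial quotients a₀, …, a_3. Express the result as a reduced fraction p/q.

13/5

Use the convergent recurrence hₖ = aₖ·hₖ₋₁ + hₖ₋₂ (and likewise for the denominators kₖ):
a_0 = 2: 2/1
a_1 = 1: 3/1
a_2 = 1: 5/2
a_3 = 2: 13/5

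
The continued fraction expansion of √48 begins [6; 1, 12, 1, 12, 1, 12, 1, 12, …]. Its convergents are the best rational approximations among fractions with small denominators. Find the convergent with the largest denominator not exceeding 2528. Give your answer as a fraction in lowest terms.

17466/2521

List convergents until the denominator exceeds the bound:
a_0 = 6: 6/1  (≤ bound)
a_1 = 1: 7/1  (≤ bound)
a_2 = 12: 90/13  (≤ bound)
a_3 = 1: 97/14  (≤ bound)
a_4 = 12: 1254/181  (≤ bound)
a_5 = 1: 1351/195  (≤ bound)
a_6 = 12: 17466/2521  (≤ bound)
a_7 = 1: 18817/2716  (> 2528, stop)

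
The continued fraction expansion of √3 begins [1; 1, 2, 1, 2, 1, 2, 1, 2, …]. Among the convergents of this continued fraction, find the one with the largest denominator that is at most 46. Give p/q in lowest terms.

71/41

a_0 = 1: 1/1  (≤ bound)
a_1 = 1: 2/1  (≤ bound)
a_2 = 2: 5/3  (≤ bound)
a_3 = 1: 7/4  (≤ bound)
a_4 = 2: 19/11  (≤ bound)
a_5 = 1: 26/15  (≤ bound)
a_6 = 2: 71/41  (≤ bound)
a_7 = 1: 97/56  (> 46, stop)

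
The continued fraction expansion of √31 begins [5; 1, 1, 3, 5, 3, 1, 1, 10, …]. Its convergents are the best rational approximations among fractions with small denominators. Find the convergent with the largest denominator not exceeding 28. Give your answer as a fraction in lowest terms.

a_0 = 5: 5/1  (≤ bound)
a_1 = 1: 6/1  (≤ bound)
a_2 = 1: 11/2  (≤ bound)
a_3 = 3: 39/7  (≤ bound)
a_4 = 5: 206/37  (> 28, stop)

39/7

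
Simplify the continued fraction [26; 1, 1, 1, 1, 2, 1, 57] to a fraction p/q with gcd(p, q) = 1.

Start with 57.
1 + 1/(57/1) = 1 + 1/57 = 58/57
2 + 1/(58/57) = 2 + 57/58 = 173/58
1 + 1/(173/58) = 1 + 58/173 = 231/173
1 + 1/(231/173) = 1 + 173/231 = 404/231
1 + 1/(404/231) = 1 + 231/404 = 635/404
1 + 1/(635/404) = 1 + 404/635 = 1039/635
26 + 1/(1039/635) = 26 + 635/1039 = 27649/1039

27649/1039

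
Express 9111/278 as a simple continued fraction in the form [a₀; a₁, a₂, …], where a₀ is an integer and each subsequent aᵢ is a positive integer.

[32; 1, 3, 2, 2, 2, 1, 3]

Apply division with remainder until the remainder is 0:
⌊9111/278⌋ = 32, remainder 215
⌊278/215⌋ = 1, remainder 63
⌊215/63⌋ = 3, remainder 26
⌊63/26⌋ = 2, remainder 11
⌊26/11⌋ = 2, remainder 4
⌊11/4⌋ = 2, remainder 3
⌊4/3⌋ = 1, remainder 1
⌊3/1⌋ = 3, remainder 0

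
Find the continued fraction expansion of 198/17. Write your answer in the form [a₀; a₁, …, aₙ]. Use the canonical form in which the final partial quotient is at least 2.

Repeatedly divide and take the remainder:
⌊198/17⌋ = 11, remainder 11
⌊17/11⌋ = 1, remainder 6
⌊11/6⌋ = 1, remainder 5
⌊6/5⌋ = 1, remainder 1
⌊5/1⌋ = 5, remainder 0

[11; 1, 1, 1, 5]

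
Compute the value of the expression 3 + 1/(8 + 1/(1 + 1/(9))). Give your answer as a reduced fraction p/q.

a_0 = 3: 3/1
a_1 = 8: 25/8
a_2 = 1: 28/9
a_3 = 9: 277/89

277/89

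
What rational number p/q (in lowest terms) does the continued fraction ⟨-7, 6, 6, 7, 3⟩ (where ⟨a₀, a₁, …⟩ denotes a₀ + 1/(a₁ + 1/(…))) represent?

-5689/832

a_0 = -7: -7/1
a_1 = 6: -41/6
a_2 = 6: -253/37
a_3 = 7: -1812/265
a_4 = 3: -5689/832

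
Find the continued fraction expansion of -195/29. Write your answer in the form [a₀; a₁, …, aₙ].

Run the Euclidean algorithm, recording each quotient:
-195 = -7·29 + 8, so a_0 = -7
29 = 3·8 + 5, so a_1 = 3
8 = 1·5 + 3, so a_2 = 1
5 = 1·3 + 2, so a_3 = 1
3 = 1·2 + 1, so a_4 = 1
2 = 2·1 + 0, so a_5 = 2

[-7; 3, 1, 1, 1, 2]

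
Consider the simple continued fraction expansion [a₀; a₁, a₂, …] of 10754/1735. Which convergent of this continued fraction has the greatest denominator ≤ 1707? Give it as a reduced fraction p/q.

719/116

a_0 = 6: 6/1  (≤ bound)
a_1 = 5: 31/5  (≤ bound)
a_2 = 22: 688/111  (≤ bound)
a_3 = 1: 719/116  (≤ bound)
a_4 = 14: 10754/1735  (> 1707, stop)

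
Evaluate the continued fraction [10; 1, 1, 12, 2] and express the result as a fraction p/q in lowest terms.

547/52

Start with 2.
12 + 1/(2/1) = 12 + 1/2 = 25/2
1 + 1/(25/2) = 1 + 2/25 = 27/25
1 + 1/(27/25) = 1 + 25/27 = 52/27
10 + 1/(52/27) = 10 + 27/52 = 547/52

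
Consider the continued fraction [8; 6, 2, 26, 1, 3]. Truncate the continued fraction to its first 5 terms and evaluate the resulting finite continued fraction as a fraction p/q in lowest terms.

2911/357

a_0 = 8: 8/1
a_1 = 6: 49/6
a_2 = 2: 106/13
a_3 = 26: 2805/344
a_4 = 1: 2911/357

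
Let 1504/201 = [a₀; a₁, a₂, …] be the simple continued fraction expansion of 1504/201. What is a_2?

Run the Euclidean algorithm, recording each quotient:
1504 = 7·201 + 97, so a_0 = 7
201 = 2·97 + 7, so a_1 = 2
97 = 13·7 + 6, so a_2 = 13

13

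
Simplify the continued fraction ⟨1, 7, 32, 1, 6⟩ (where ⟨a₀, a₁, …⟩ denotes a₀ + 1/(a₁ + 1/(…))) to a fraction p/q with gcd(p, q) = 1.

1847/1617

Work from the innermost term outward:
Start with 6.
1 + 1/(6/1) = 1 + 1/6 = 7/6
32 + 1/(7/6) = 32 + 6/7 = 230/7
7 + 1/(230/7) = 7 + 7/230 = 1617/230
1 + 1/(1617/230) = 1 + 230/1617 = 1847/1617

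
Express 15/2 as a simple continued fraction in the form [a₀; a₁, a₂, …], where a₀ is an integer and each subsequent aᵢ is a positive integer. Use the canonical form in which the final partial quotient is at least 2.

Repeatedly divide and take the remainder:
15 ÷ 2 → quotient 7, remainder 1
2 ÷ 1 → quotient 2, remainder 0

[7; 2]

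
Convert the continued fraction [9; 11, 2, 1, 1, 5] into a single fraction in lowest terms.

Start with 5.
1 + 1/(5/1) = 1 + 1/5 = 6/5
1 + 1/(6/5) = 1 + 5/6 = 11/6
2 + 1/(11/6) = 2 + 6/11 = 28/11
11 + 1/(28/11) = 11 + 11/28 = 319/28
9 + 1/(319/28) = 9 + 28/319 = 2899/319

2899/319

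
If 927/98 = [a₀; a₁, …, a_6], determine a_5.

1

927 ÷ 98 → quotient 9, remainder 45
98 ÷ 45 → quotient 2, remainder 8
45 ÷ 8 → quotient 5, remainder 5
8 ÷ 5 → quotient 1, remainder 3
5 ÷ 3 → quotient 1, remainder 2
3 ÷ 2 → quotient 1, remainder 1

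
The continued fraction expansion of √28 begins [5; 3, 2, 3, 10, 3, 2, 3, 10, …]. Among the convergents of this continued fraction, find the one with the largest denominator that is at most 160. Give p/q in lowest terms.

127/24

a_0 = 5: 5/1  (≤ bound)
a_1 = 3: 16/3  (≤ bound)
a_2 = 2: 37/7  (≤ bound)
a_3 = 3: 127/24  (≤ bound)
a_4 = 10: 1307/247  (> 160, stop)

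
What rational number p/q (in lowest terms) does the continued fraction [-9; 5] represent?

-44/5

Starting at the tail and folding back:
Start with 5.
-9 + 1/(5/1) = -9 + 1/5 = -44/5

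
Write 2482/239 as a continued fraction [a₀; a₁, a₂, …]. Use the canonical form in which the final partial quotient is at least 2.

Repeatedly divide and take the remainder:
2482 = 10·239 + 92, so a_0 = 10
239 = 2·92 + 55, so a_1 = 2
92 = 1·55 + 37, so a_2 = 1
55 = 1·37 + 18, so a_3 = 1
37 = 2·18 + 1, so a_4 = 2
18 = 18·1 + 0, so a_5 = 18

[10; 2, 1, 1, 2, 18]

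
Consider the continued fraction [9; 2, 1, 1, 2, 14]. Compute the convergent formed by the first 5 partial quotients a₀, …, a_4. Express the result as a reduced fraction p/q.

Start with 2.
1 + 1/(2/1) = 1 + 1/2 = 3/2
1 + 1/(3/2) = 1 + 2/3 = 5/3
2 + 1/(5/3) = 2 + 3/5 = 13/5
9 + 1/(13/5) = 9 + 5/13 = 122/13

122/13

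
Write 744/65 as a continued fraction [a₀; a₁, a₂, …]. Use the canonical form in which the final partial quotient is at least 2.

Apply division with remainder until the remainder is 0:
744 ÷ 65 → quotient 11, remainder 29
65 ÷ 29 → quotient 2, remainder 7
29 ÷ 7 → quotient 4, remainder 1
7 ÷ 1 → quotient 7, remainder 0

[11; 2, 4, 7]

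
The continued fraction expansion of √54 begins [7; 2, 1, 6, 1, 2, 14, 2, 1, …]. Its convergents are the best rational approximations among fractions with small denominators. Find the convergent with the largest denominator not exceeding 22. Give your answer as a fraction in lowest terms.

List convergents until the denominator exceeds the bound:
a_0 = 7: 7/1  (≤ bound)
a_1 = 2: 15/2  (≤ bound)
a_2 = 1: 22/3  (≤ bound)
a_3 = 6: 147/20  (≤ bound)
a_4 = 1: 169/23  (> 22, stop)

147/20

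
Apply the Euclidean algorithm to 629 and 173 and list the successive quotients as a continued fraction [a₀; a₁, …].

⌊629/173⌋ = 3, remainder 110
⌊173/110⌋ = 1, remainder 63
⌊110/63⌋ = 1, remainder 47
⌊63/47⌋ = 1, remainder 16
⌊47/16⌋ = 2, remainder 15
⌊16/15⌋ = 1, remainder 1
⌊15/1⌋ = 15, remainder 0

[3; 1, 1, 1, 2, 1, 15]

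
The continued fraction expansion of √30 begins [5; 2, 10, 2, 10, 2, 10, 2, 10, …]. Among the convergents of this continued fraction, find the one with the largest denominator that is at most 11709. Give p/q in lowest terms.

55435/10121

a_0 = 5: 5/1  (≤ bound)
a_1 = 2: 11/2  (≤ bound)
a_2 = 10: 115/21  (≤ bound)
a_3 = 2: 241/44  (≤ bound)
a_4 = 10: 2525/461  (≤ bound)
a_5 = 2: 5291/966  (≤ bound)
a_6 = 10: 55435/10121  (≤ bound)
a_7 = 2: 116161/21208  (> 11709, stop)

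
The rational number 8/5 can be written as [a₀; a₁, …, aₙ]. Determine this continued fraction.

[1; 1, 1, 2]

Apply division with remainder until the remainder is 0:
8 = 1·5 + 3, so a_0 = 1
5 = 1·3 + 2, so a_1 = 1
3 = 1·2 + 1, so a_2 = 1
2 = 2·1 + 0, so a_3 = 2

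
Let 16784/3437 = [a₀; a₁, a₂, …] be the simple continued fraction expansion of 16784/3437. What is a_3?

16784 ÷ 3437 → quotient 4, remainder 3036
3437 ÷ 3036 → quotient 1, remainder 401
3036 ÷ 401 → quotient 7, remainder 229
401 ÷ 229 → quotient 1, remainder 172

1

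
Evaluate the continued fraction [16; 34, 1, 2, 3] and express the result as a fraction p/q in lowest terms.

5562/347

Use the convergent recurrence hₖ = aₖ·hₖ₋₁ + hₖ₋₂ (and likewise for the denominators kₖ):
a_0 = 16: 16/1
a_1 = 34: 545/34
a_2 = 1: 561/35
a_3 = 2: 1667/104
a_4 = 3: 5562/347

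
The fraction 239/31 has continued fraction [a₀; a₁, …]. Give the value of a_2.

2

⌊239/31⌋ = 7, remainder 22
⌊31/22⌋ = 1, remainder 9
⌊22/9⌋ = 2, remainder 4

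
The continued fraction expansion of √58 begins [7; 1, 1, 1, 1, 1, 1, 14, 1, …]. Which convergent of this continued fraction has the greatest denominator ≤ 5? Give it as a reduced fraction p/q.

List convergents until the denominator exceeds the bound:
a_0 = 7: 7/1  (≤ bound)
a_1 = 1: 8/1  (≤ bound)
a_2 = 1: 15/2  (≤ bound)
a_3 = 1: 23/3  (≤ bound)
a_4 = 1: 38/5  (≤ bound)
a_5 = 1: 61/8  (> 5, stop)

38/5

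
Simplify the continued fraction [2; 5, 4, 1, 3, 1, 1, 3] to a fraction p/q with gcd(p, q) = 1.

1747/797

Start with 3.
1 + 1/(3/1) = 1 + 1/3 = 4/3
1 + 1/(4/3) = 1 + 3/4 = 7/4
3 + 1/(7/4) = 3 + 4/7 = 25/7
1 + 1/(25/7) = 1 + 7/25 = 32/25
4 + 1/(32/25) = 4 + 25/32 = 153/32
5 + 1/(153/32) = 5 + 32/153 = 797/153
2 + 1/(797/153) = 2 + 153/797 = 1747/797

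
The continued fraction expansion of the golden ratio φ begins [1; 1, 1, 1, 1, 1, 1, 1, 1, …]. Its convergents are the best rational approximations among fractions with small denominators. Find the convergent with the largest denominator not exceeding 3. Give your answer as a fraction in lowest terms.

5/3

a_0 = 1: 1/1  (≤ bound)
a_1 = 1: 2/1  (≤ bound)
a_2 = 1: 3/2  (≤ bound)
a_3 = 1: 5/3  (≤ bound)
a_4 = 1: 8/5  (> 3, stop)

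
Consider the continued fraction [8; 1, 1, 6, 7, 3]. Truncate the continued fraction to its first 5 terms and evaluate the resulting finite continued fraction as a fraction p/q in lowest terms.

794/93

Use the convergent recurrence hₖ = aₖ·hₖ₋₁ + hₖ₋₂ (and likewise for the denominators kₖ):
a_0 = 8: 8/1
a_1 = 1: 9/1
a_2 = 1: 17/2
a_3 = 6: 111/13
a_4 = 7: 794/93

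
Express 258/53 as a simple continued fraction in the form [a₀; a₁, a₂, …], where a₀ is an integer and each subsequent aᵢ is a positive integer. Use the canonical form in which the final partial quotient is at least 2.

[4; 1, 6, 1, 1, 3]

Run the Euclidean algorithm, recording each quotient:
258 ÷ 53 → quotient 4, remainder 46
53 ÷ 46 → quotient 1, remainder 7
46 ÷ 7 → quotient 6, remainder 4
7 ÷ 4 → quotient 1, remainder 3
4 ÷ 3 → quotient 1, remainder 1
3 ÷ 1 → quotient 3, remainder 0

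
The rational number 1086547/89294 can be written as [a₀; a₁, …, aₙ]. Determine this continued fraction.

1086547 = 12·89294 + 15019, so a_0 = 12
89294 = 5·15019 + 14199, so a_1 = 5
15019 = 1·14199 + 820, so a_2 = 1
14199 = 17·820 + 259, so a_3 = 17
820 = 3·259 + 43, so a_4 = 3
259 = 6·43 + 1, so a_5 = 6
43 = 43·1 + 0, so a_6 = 43

[12; 5, 1, 17, 3, 6, 43]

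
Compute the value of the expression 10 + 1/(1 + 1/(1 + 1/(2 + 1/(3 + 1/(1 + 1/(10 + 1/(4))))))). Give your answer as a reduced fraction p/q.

a_0 = 10: 10/1
a_1 = 1: 11/1
a_2 = 1: 21/2
a_3 = 2: 53/5
a_4 = 3: 180/17
a_5 = 1: 233/22
a_6 = 10: 2510/237
a_7 = 4: 10273/970

10273/970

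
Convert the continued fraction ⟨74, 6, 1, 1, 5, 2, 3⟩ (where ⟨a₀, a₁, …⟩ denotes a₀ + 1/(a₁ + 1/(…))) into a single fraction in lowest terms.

Build up convergents one term at a time:
a_0 = 74: 74/1
a_1 = 6: 445/6
a_2 = 1: 519/7
a_3 = 1: 964/13
a_4 = 5: 5339/72
a_5 = 2: 11642/157
a_6 = 3: 40265/543

40265/543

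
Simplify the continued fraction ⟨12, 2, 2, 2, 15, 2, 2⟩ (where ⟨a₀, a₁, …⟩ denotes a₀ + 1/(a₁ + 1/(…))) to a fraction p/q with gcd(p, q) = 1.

11783/949

a_0 = 12: 12/1
a_1 = 2: 25/2
a_2 = 2: 62/5
a_3 = 2: 149/12
a_4 = 15: 2297/185
a_5 = 2: 4743/382
a_6 = 2: 11783/949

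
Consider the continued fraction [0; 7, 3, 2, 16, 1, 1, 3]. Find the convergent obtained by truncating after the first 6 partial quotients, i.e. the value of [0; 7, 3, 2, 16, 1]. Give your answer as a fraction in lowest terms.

122/889

Work from the innermost term outward:
Start with 1.
16 + 1/(1/1) = 16 + 1/1 = 17/1
2 + 1/(17/1) = 2 + 1/17 = 35/17
3 + 1/(35/17) = 3 + 17/35 = 122/35
7 + 1/(122/35) = 7 + 35/122 = 889/122
0 + 1/(889/122) = 0 + 122/889 = 122/889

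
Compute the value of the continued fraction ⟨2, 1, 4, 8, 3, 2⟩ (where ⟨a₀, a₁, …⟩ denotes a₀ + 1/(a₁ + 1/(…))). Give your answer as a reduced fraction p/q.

833/297

Compute successive convergents:
a_0 = 2: 2/1
a_1 = 1: 3/1
a_2 = 4: 14/5
a_3 = 8: 115/41
a_4 = 3: 359/128
a_5 = 2: 833/297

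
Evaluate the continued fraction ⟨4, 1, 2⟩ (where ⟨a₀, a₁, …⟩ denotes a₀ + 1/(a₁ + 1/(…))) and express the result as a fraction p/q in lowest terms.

Compute successive convergents:
a_0 = 4: 4/1
a_1 = 1: 5/1
a_2 = 2: 14/3

14/3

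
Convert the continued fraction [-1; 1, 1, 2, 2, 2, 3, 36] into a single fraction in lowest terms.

-1488/3593

Use the convergent recurrence hₖ = aₖ·hₖ₋₁ + hₖ₋₂ (and likewise for the denominators kₖ):
a_0 = -1: -1/1
a_1 = 1: 0/1
a_2 = 1: -1/2
a_3 = 2: -2/5
a_4 = 2: -5/12
a_5 = 2: -12/29
a_6 = 3: -41/99
a_7 = 36: -1488/3593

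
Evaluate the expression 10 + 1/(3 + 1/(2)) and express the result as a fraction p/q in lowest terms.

72/7

Collapse the nested fraction from the inside out:
Start with 2.
3 + 1/(2/1) = 3 + 1/2 = 7/2
10 + 1/(7/2) = 10 + 2/7 = 72/7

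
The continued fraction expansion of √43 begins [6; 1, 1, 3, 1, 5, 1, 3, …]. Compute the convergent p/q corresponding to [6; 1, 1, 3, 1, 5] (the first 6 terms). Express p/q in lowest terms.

341/52

Collapse the nested fraction from the inside out:
Start with 5.
1 + 1/(5/1) = 1 + 1/5 = 6/5
3 + 1/(6/5) = 3 + 5/6 = 23/6
1 + 1/(23/6) = 1 + 6/23 = 29/23
1 + 1/(29/23) = 1 + 23/29 = 52/29
6 + 1/(52/29) = 6 + 29/52 = 341/52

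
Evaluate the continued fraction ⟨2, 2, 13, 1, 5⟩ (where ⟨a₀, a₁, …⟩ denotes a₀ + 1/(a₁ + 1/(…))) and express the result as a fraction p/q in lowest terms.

427/172

Starting at the tail and folding back:
Start with 5.
1 + 1/(5/1) = 1 + 1/5 = 6/5
13 + 1/(6/5) = 13 + 5/6 = 83/6
2 + 1/(83/6) = 2 + 6/83 = 172/83
2 + 1/(172/83) = 2 + 83/172 = 427/172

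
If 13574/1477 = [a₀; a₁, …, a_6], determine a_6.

2

13574 = 9·1477 + 281, so a_0 = 9
1477 = 5·281 + 72, so a_1 = 5
281 = 3·72 + 65, so a_2 = 3
72 = 1·65 + 7, so a_3 = 1
65 = 9·7 + 2, so a_4 = 9
7 = 3·2 + 1, so a_5 = 3
2 = 2·1 + 0, so a_6 = 2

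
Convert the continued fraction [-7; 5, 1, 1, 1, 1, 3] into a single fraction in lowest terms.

Start with 3.
1 + 1/(3/1) = 1 + 1/3 = 4/3
1 + 1/(4/3) = 1 + 3/4 = 7/4
1 + 1/(7/4) = 1 + 4/7 = 11/7
1 + 1/(11/7) = 1 + 7/11 = 18/11
5 + 1/(18/11) = 5 + 11/18 = 101/18
-7 + 1/(101/18) = -7 + 18/101 = -689/101

-689/101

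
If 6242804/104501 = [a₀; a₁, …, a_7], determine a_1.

1

6242804 ÷ 104501 → quotient 59, remainder 77245
104501 ÷ 77245 → quotient 1, remainder 27256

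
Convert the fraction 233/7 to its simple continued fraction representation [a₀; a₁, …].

[33; 3, 2]

233 = 33·7 + 2, so a_0 = 33
7 = 3·2 + 1, so a_1 = 3
2 = 2·1 + 0, so a_2 = 2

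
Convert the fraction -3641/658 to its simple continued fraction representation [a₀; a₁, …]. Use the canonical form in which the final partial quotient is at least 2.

[-6; 2, 6, 1, 43]

Repeatedly divide and take the remainder:
-3641 = -6·658 + 307, so a_0 = -6
658 = 2·307 + 44, so a_1 = 2
307 = 6·44 + 43, so a_2 = 6
44 = 1·43 + 1, so a_3 = 1
43 = 43·1 + 0, so a_4 = 43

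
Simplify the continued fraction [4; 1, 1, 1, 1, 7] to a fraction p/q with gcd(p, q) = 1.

Use the convergent recurrence hₖ = aₖ·hₖ₋₁ + hₖ₋₂ (and likewise for the denominators kₖ):
a_0 = 4: 4/1
a_1 = 1: 5/1
a_2 = 1: 9/2
a_3 = 1: 14/3
a_4 = 1: 23/5
a_5 = 7: 175/38

175/38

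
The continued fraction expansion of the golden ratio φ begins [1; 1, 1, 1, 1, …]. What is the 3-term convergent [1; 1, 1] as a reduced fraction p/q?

a_0 = 1: 1/1
a_1 = 1: 2/1
a_2 = 1: 3/2

3/2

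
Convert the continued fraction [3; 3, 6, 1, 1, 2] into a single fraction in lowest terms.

345/104

Compute successive convergents:
a_0 = 3: 3/1
a_1 = 3: 10/3
a_2 = 6: 63/19
a_3 = 1: 73/22
a_4 = 1: 136/41
a_5 = 2: 345/104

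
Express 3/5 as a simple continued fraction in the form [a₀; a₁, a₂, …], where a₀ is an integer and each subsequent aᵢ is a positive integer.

⌊3/5⌋ = 0, remainder 3
⌊5/3⌋ = 1, remainder 2
⌊3/2⌋ = 1, remainder 1
⌊2/1⌋ = 2, remainder 0

[0; 1, 1, 2]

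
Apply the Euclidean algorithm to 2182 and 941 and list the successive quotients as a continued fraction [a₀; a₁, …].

[2; 3, 7, 3, 6, 2]

2182 ÷ 941 → quotient 2, remainder 300
941 ÷ 300 → quotient 3, remainder 41
300 ÷ 41 → quotient 7, remainder 13
41 ÷ 13 → quotient 3, remainder 2
13 ÷ 2 → quotient 6, remainder 1
2 ÷ 1 → quotient 2, remainder 0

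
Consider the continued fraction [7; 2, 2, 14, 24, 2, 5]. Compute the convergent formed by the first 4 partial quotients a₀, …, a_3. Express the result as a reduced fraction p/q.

533/72

Start with 14.
2 + 1/(14/1) = 2 + 1/14 = 29/14
2 + 1/(29/14) = 2 + 14/29 = 72/29
7 + 1/(72/29) = 7 + 29/72 = 533/72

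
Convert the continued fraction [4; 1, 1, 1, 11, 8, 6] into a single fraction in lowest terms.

Use the convergent recurrence hₖ = aₖ·hₖ₋₁ + hₖ₋₂ (and likewise for the denominators kₖ):
a_0 = 4: 4/1
a_1 = 1: 5/1
a_2 = 1: 9/2
a_3 = 1: 14/3
a_4 = 11: 163/35
a_5 = 8: 1318/283
a_6 = 6: 8071/1733

8071/1733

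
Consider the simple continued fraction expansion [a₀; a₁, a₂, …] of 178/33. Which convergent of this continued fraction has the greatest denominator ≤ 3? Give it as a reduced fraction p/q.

a_0 = 5: 5/1  (≤ bound)
a_1 = 2: 11/2  (≤ bound)
a_2 = 1: 16/3  (≤ bound)
a_3 = 1: 27/5  (> 3, stop)

16/3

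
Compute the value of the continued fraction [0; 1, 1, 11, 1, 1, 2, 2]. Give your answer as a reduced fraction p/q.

Start with 2.
2 + 1/(2/1) = 2 + 1/2 = 5/2
1 + 1/(5/2) = 1 + 2/5 = 7/5
1 + 1/(7/5) = 1 + 5/7 = 12/7
11 + 1/(12/7) = 11 + 7/12 = 139/12
1 + 1/(139/12) = 1 + 12/139 = 151/139
1 + 1/(151/139) = 1 + 139/151 = 290/151
0 + 1/(290/151) = 0 + 151/290 = 151/290

151/290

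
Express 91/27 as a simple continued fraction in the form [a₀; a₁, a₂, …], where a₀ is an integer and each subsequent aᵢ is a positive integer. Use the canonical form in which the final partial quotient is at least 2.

⌊91/27⌋ = 3, remainder 10
⌊27/10⌋ = 2, remainder 7
⌊10/7⌋ = 1, remainder 3
⌊7/3⌋ = 2, remainder 1
⌊3/1⌋ = 3, remainder 0

[3; 2, 1, 2, 3]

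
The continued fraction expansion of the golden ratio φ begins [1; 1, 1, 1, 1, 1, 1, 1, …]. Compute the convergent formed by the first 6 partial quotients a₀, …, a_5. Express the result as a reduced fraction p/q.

Work from the innermost term outward:
Start with 1.
1 + 1/(1/1) = 1 + 1/1 = 2/1
1 + 1/(2/1) = 1 + 1/2 = 3/2
1 + 1/(3/2) = 1 + 2/3 = 5/3
1 + 1/(5/3) = 1 + 3/5 = 8/5
1 + 1/(8/5) = 1 + 5/8 = 13/8

13/8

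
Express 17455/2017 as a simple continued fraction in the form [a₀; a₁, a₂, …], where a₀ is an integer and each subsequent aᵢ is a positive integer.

[8; 1, 1, 1, 8, 15, 2, 2]

17455 = 8·2017 + 1319, so a_0 = 8
2017 = 1·1319 + 698, so a_1 = 1
1319 = 1·698 + 621, so a_2 = 1
698 = 1·621 + 77, so a_3 = 1
621 = 8·77 + 5, so a_4 = 8
77 = 15·5 + 2, so a_5 = 15
5 = 2·2 + 1, so a_6 = 2
2 = 2·1 + 0, so a_7 = 2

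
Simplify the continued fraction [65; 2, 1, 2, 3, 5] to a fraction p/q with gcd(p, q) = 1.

Build up convergents one term at a time:
a_0 = 65: 65/1
a_1 = 2: 131/2
a_2 = 1: 196/3
a_3 = 2: 523/8
a_4 = 3: 1765/27
a_5 = 5: 9348/143

9348/143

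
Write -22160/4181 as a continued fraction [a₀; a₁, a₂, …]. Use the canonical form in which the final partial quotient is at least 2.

[-6; 1, 2, 3, 59, 2, 3]

-22160 = -6·4181 + 2926, so a_0 = -6
4181 = 1·2926 + 1255, so a_1 = 1
2926 = 2·1255 + 416, so a_2 = 2
1255 = 3·416 + 7, so a_3 = 3
416 = 59·7 + 3, so a_4 = 59
7 = 2·3 + 1, so a_5 = 2
3 = 3·1 + 0, so a_6 = 3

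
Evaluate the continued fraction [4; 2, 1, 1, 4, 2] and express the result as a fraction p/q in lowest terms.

224/51

Compute successive convergents:
a_0 = 4: 4/1
a_1 = 2: 9/2
a_2 = 1: 13/3
a_3 = 1: 22/5
a_4 = 4: 101/23
a_5 = 2: 224/51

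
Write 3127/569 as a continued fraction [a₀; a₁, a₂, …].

Repeatedly divide and take the remainder:
⌊3127/569⌋ = 5, remainder 282
⌊569/282⌋ = 2, remainder 5
⌊282/5⌋ = 56, remainder 2
⌊5/2⌋ = 2, remainder 1
⌊2/1⌋ = 2, remainder 0

[5; 2, 56, 2, 2]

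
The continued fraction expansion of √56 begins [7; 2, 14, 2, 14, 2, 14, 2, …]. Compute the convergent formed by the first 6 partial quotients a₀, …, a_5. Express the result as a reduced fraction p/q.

13455/1798

Build up convergents one term at a time:
a_0 = 7: 7/1
a_1 = 2: 15/2
a_2 = 14: 217/29
a_3 = 2: 449/60
a_4 = 14: 6503/869
a_5 = 2: 13455/1798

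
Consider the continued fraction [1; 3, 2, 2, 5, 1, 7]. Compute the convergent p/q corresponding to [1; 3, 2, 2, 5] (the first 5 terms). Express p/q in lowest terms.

a_0 = 1: 1/1
a_1 = 3: 4/3
a_2 = 2: 9/7
a_3 = 2: 22/17
a_4 = 5: 119/92

119/92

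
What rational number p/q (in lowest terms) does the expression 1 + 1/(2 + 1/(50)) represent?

151/101

a_0 = 1: 1/1
a_1 = 2: 3/2
a_2 = 50: 151/101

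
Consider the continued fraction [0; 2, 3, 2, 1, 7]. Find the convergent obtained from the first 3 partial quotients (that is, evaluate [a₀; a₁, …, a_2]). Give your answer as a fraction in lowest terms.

3/7

Compute successive convergents:
a_0 = 0: 0/1
a_1 = 2: 1/2
a_2 = 3: 3/7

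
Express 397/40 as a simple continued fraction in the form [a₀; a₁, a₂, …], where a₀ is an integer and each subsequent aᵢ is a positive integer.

[9; 1, 12, 3]

397 ÷ 40 → quotient 9, remainder 37
40 ÷ 37 → quotient 1, remainder 3
37 ÷ 3 → quotient 12, remainder 1
3 ÷ 1 → quotient 3, remainder 0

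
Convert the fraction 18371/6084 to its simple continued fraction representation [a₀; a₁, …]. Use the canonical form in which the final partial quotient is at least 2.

[3; 51, 7, 1, 14]

18371 = 3·6084 + 119, so a_0 = 3
6084 = 51·119 + 15, so a_1 = 51
119 = 7·15 + 14, so a_2 = 7
15 = 1·14 + 1, so a_3 = 1
14 = 14·1 + 0, so a_4 = 14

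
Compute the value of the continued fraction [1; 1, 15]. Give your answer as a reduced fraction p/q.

Use the convergent recurrence hₖ = aₖ·hₖ₋₁ + hₖ₋₂ (and likewise for the denominators kₖ):
a_0 = 1: 1/1
a_1 = 1: 2/1
a_2 = 15: 31/16

31/16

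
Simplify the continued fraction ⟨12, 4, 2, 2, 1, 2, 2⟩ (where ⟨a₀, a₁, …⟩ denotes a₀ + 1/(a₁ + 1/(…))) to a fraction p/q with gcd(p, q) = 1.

a_0 = 12: 12/1
a_1 = 4: 49/4
a_2 = 2: 110/9
a_3 = 2: 269/22
a_4 = 1: 379/31
a_5 = 2: 1027/84
a_6 = 2: 2433/199

2433/199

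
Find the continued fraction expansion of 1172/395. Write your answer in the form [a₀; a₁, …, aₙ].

[2; 1, 29, 2, 1, 1, 2]

Apply division with remainder until the remainder is 0:
⌊1172/395⌋ = 2, remainder 382
⌊395/382⌋ = 1, remainder 13
⌊382/13⌋ = 29, remainder 5
⌊13/5⌋ = 2, remainder 3
⌊5/3⌋ = 1, remainder 2
⌊3/2⌋ = 1, remainder 1
⌊2/1⌋ = 2, remainder 0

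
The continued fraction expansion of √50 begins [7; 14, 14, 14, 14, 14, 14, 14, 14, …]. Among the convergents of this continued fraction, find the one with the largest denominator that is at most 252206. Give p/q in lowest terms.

a_0 = 7: 7/1  (≤ bound)
a_1 = 14: 99/14  (≤ bound)
a_2 = 14: 1393/197  (≤ bound)
a_3 = 14: 19601/2772  (≤ bound)
a_4 = 14: 275807/39005  (≤ bound)
a_5 = 14: 3880899/548842  (> 252206, stop)

275807/39005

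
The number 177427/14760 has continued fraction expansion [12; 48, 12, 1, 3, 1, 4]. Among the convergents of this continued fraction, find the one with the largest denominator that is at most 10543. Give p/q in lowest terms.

List convergents until the denominator exceeds the bound:
a_0 = 12: 12/1  (≤ bound)
a_1 = 48: 577/48  (≤ bound)
a_2 = 12: 6936/577  (≤ bound)
a_3 = 1: 7513/625  (≤ bound)
a_4 = 3: 29475/2452  (≤ bound)
a_5 = 1: 36988/3077  (≤ bound)
a_6 = 4: 177427/14760  (> 10543, stop)

36988/3077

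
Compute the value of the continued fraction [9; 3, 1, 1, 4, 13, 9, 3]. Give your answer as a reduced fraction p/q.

110819/11940

Start with 3.
9 + 1/(3/1) = 9 + 1/3 = 28/3
13 + 1/(28/3) = 13 + 3/28 = 367/28
4 + 1/(367/28) = 4 + 28/367 = 1496/367
1 + 1/(1496/367) = 1 + 367/1496 = 1863/1496
1 + 1/(1863/1496) = 1 + 1496/1863 = 3359/1863
3 + 1/(3359/1863) = 3 + 1863/3359 = 11940/3359
9 + 1/(11940/3359) = 9 + 3359/11940 = 110819/11940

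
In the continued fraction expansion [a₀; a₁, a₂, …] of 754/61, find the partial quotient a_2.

1

754 ÷ 61 → quotient 12, remainder 22
61 ÷ 22 → quotient 2, remainder 17
22 ÷ 17 → quotient 1, remainder 5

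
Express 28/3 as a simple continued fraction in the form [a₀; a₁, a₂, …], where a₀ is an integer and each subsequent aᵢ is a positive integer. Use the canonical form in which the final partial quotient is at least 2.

Repeatedly divide and take the remainder:
⌊28/3⌋ = 9, remainder 1
⌊3/1⌋ = 3, remainder 0

[9; 3]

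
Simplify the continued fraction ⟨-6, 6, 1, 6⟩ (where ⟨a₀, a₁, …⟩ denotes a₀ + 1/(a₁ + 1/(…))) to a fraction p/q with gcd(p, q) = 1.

Work from the innermost term outward:
Start with 6.
1 + 1/(6/1) = 1 + 1/6 = 7/6
6 + 1/(7/6) = 6 + 6/7 = 48/7
-6 + 1/(48/7) = -6 + 7/48 = -281/48

-281/48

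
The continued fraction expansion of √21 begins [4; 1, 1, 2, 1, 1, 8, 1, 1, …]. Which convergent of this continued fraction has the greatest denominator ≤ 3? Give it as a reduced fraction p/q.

a_0 = 4: 4/1  (≤ bound)
a_1 = 1: 5/1  (≤ bound)
a_2 = 1: 9/2  (≤ bound)
a_3 = 2: 23/5  (> 3, stop)

9/2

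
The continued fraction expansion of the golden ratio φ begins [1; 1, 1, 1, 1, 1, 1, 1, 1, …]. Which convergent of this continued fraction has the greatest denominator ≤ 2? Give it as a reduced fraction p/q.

List convergents until the denominator exceeds the bound:
a_0 = 1: 1/1  (≤ bound)
a_1 = 1: 2/1  (≤ bound)
a_2 = 1: 3/2  (≤ bound)
a_3 = 1: 5/3  (> 2, stop)

3/2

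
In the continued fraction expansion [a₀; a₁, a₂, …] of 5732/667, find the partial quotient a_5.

1

5732 = 8·667 + 396, so a_0 = 8
667 = 1·396 + 271, so a_1 = 1
396 = 1·271 + 125, so a_2 = 1
271 = 2·125 + 21, so a_3 = 2
125 = 5·21 + 20, so a_4 = 5
21 = 1·20 + 1, so a_5 = 1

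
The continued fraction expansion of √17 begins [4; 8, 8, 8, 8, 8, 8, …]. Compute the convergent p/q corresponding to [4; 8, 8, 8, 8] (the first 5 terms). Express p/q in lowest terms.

Build up convergents one term at a time:
a_0 = 4: 4/1
a_1 = 8: 33/8
a_2 = 8: 268/65
a_3 = 8: 2177/528
a_4 = 8: 17684/4289

17684/4289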